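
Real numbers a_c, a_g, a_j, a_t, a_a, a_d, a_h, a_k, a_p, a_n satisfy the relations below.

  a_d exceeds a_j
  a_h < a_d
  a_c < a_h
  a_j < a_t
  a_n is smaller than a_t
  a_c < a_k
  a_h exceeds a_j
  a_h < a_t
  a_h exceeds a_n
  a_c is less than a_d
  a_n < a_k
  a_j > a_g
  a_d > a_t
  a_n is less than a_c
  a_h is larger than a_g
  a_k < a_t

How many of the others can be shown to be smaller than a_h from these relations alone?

4

Directly below a_h: a_g, a_n, a_c, a_j.
No other element is forced below a_h by the given relations, so the count is 4.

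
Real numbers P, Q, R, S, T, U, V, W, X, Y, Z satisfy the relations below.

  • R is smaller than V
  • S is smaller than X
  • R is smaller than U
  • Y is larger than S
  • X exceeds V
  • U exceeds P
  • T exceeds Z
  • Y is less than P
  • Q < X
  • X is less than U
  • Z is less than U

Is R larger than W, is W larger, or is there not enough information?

Following every chain through R: above R we get V, X, U.
W is not reached, and no chain runs the other way from W to R.
So the given relations leave the order of R and W undetermined.

undetermined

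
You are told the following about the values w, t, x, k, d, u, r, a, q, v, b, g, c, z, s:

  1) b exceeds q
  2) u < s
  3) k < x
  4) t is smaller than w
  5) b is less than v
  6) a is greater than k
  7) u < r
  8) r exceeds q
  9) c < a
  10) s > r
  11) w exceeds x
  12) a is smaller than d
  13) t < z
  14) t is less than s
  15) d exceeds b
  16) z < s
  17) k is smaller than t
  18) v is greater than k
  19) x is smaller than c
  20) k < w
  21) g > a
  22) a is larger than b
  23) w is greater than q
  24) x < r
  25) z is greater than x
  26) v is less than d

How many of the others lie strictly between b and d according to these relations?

The relations place b below d. An element lies strictly between them when it is forced above b and also forced below d.
Above b: {a, v, g}. Below d: {k, x, c, q, a, v}.
Intersection: {a, v} — 2.

2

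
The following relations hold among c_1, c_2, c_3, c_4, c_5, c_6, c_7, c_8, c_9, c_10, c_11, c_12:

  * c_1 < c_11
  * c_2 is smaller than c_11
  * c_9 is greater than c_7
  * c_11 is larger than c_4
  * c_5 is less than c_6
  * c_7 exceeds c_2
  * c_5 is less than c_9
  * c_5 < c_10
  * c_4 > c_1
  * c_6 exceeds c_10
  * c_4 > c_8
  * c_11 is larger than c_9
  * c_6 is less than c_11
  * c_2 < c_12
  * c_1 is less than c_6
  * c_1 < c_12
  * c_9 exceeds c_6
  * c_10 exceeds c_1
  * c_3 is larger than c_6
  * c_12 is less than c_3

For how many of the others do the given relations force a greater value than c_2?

5

Directly above c_2: c_7, c_12, c_11.
One step further: c_9, c_3 (5 so far).
Nothing else is reachable above c_2; 5 in all.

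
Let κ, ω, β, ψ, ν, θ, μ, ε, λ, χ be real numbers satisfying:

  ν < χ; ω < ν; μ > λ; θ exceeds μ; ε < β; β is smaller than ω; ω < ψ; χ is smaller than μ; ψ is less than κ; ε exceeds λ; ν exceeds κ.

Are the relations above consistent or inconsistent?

consistent

The single ordering λ < ε < β < ω < ψ < κ < ν < χ < μ < θ satisfies every listed relation, so no contradiction arises.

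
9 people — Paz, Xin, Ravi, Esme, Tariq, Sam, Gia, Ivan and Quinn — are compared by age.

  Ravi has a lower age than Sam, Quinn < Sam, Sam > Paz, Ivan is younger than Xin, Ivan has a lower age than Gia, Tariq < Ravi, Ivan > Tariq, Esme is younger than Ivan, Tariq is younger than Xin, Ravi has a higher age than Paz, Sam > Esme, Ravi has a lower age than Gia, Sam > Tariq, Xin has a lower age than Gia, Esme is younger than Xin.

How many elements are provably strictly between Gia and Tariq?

3

Chaining upward from Tariq reaches: Ivan, Ravi, Sam, Xin.
Chaining downward from Gia reaches: Esme, Ivan, Paz, Ravi, Xin.
Strictly between Tariq and Gia are those in both lists: Ivan, Ravi, Xin — 3 elements.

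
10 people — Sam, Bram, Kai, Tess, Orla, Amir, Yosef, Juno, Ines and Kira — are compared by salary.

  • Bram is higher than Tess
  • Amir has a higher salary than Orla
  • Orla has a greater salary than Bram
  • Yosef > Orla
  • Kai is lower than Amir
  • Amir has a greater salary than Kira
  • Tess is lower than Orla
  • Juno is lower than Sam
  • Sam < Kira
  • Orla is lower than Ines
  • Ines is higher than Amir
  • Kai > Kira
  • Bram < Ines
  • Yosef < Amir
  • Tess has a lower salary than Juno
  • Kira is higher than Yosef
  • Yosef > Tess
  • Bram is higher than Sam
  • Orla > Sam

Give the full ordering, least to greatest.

Each adjacent pair is fixed by a given relation: Tess < Juno; Juno < Sam; Sam < Bram; Bram < Orla; Orla < Yosef; Yosef < Kira; Kira < Kai; Kai < Amir; Amir < Ines. Chaining them end to end gives the full order.

Tess < Juno < Sam < Bram < Orla < Yosef < Kira < Kai < Amir < Ines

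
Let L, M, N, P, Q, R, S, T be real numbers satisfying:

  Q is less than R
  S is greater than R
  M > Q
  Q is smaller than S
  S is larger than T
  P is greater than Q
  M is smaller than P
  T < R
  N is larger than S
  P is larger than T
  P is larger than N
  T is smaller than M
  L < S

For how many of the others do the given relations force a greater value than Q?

The elements the relations force above Q are R, S, M, N, P — no chain reaches any other.
That is 5.

5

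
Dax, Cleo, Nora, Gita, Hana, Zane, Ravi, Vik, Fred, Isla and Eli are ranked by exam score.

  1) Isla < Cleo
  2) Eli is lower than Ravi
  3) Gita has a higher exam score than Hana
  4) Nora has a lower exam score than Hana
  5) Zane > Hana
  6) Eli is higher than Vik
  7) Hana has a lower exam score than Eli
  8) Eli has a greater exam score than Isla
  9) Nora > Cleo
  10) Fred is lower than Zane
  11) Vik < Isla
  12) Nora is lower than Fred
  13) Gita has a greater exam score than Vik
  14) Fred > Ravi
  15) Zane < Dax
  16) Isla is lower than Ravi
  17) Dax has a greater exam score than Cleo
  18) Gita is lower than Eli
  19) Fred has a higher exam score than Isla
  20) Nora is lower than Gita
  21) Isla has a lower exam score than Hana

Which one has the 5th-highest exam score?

The consecutive relations fix a unique order: Vik < Isla < Cleo < Nora < Hana < Gita < Eli < Ravi < Fred < Zane < Dax.
Counting 5 from the largest end gives Eli.

Eli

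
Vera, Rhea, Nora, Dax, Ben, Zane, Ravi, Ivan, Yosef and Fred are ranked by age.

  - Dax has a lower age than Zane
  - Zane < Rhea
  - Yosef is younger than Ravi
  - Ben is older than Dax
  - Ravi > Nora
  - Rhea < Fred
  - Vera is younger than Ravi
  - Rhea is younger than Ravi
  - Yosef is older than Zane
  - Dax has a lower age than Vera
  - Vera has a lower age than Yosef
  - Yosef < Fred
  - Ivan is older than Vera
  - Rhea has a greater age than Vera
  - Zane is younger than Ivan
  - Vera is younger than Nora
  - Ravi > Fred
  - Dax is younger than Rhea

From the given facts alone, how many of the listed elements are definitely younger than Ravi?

The elements the relations force below Ravi are Dax, Vera, Zane, Nora, Yosef, Rhea, Fred — no chain reaches any other.
That is 7.

7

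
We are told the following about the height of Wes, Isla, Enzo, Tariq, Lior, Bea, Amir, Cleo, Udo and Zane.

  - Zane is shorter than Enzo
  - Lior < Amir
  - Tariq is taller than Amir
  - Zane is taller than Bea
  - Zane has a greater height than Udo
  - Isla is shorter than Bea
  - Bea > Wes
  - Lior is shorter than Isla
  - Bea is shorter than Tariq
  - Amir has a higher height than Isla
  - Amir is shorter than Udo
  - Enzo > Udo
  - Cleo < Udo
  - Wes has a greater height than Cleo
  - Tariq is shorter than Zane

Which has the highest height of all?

Enzo

Chaining downward from Enzo: directly below it, Udo, Zane; then Amir, Cleo, Bea, Tariq; then Lior, Isla, Wes.
That covers every other element, and nothing is given above Enzo, so Enzo is the highest height.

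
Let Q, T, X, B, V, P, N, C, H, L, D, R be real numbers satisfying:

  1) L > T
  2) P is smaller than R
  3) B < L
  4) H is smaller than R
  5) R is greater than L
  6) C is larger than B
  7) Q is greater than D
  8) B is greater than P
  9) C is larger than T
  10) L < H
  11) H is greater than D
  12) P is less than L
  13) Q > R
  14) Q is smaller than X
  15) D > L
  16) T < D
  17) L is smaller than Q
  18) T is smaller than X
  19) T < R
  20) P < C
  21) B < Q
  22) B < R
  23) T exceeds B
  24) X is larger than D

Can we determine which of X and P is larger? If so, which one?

Chaining the given relations: P < B < T < L < D < H < R < Q < X.
So X is larger.

X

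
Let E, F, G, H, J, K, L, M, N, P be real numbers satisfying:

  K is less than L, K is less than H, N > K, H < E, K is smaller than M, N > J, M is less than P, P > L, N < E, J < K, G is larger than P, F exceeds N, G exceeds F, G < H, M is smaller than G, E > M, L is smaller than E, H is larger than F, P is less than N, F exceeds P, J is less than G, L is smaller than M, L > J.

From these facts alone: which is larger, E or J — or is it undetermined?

E

J < K < L < M < P < N < F < G < H < E, by transitivity through K, L, M, P, N, F, G, H.
So E is larger.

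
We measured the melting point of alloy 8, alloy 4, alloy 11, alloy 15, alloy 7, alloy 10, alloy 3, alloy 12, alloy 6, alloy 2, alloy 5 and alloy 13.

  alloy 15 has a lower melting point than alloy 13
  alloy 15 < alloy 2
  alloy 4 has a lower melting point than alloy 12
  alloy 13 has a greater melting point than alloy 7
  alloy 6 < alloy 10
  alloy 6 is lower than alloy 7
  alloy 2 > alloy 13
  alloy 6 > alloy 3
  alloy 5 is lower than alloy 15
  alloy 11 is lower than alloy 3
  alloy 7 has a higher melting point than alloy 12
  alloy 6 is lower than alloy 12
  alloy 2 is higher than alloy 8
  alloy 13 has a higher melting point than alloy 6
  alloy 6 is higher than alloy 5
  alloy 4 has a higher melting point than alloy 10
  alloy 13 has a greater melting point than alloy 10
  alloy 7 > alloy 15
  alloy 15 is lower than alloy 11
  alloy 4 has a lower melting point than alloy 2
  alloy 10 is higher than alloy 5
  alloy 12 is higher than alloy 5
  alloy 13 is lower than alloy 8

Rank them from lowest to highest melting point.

alloy 5 < alloy 15 < alloy 11 < alloy 3 < alloy 6 < alloy 10 < alloy 4 < alloy 12 < alloy 7 < alloy 13 < alloy 8 < alloy 2

The consecutive links are each given: alloy 5 < alloy 15; alloy 15 < alloy 11; alloy 11 < alloy 3; alloy 3 < alloy 6; alloy 6 < alloy 10; alloy 10 < alloy 4; alloy 4 < alloy 12; alloy 12 < alloy 7; alloy 7 < alloy 13; alloy 13 < alloy 8; alloy 8 < alloy 2.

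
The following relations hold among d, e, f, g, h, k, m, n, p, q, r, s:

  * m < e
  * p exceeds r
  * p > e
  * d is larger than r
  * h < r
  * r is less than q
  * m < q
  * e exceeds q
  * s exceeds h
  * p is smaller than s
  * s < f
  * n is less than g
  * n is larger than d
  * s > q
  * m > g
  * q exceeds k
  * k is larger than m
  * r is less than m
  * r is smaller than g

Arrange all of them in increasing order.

The consecutive links are each given: h < r; r < d; d < n; n < g; g < m; m < k; k < q; q < e; e < p; p < s; s < f.

h < r < d < n < g < m < k < q < e < p < s < f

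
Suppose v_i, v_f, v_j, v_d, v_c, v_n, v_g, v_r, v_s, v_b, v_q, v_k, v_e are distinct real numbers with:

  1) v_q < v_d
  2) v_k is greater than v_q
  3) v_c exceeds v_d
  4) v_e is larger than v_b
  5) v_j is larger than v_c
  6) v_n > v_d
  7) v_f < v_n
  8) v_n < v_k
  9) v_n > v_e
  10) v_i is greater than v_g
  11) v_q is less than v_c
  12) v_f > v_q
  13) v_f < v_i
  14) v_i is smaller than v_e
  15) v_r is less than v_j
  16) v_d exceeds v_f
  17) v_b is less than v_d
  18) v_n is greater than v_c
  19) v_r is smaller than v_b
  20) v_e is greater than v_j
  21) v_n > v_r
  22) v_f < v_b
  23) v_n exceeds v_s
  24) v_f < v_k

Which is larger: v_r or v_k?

v_k

Link the given pairs in sequence: v_r < v_b; v_b < v_d; v_d < v_c; v_c < v_j; v_j < v_e; v_e < v_n; v_n < v_k.
Chaining these gives v_r < v_b < v_d < v_c < v_j < v_e < v_n < v_k.
So v_r < v_k; v_k is the larger of the two.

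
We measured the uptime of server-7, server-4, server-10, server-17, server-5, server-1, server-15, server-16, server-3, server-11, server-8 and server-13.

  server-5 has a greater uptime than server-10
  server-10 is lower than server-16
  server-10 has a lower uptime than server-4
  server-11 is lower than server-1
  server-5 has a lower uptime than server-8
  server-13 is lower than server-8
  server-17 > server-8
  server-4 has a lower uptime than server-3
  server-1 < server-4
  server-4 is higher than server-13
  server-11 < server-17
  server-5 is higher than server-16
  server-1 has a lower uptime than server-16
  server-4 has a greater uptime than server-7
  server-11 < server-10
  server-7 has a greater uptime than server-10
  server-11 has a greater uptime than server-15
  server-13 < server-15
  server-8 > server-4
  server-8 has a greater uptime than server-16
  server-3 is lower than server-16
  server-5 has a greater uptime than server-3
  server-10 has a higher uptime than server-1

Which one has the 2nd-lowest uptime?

server-15

Chaining the given pairs: server-13 < server-15 < server-11 < server-1 < server-10 < server-7 < server-4 < server-3 < server-16 < server-5 < server-8 < server-17.
The 2nd smallest is server-15.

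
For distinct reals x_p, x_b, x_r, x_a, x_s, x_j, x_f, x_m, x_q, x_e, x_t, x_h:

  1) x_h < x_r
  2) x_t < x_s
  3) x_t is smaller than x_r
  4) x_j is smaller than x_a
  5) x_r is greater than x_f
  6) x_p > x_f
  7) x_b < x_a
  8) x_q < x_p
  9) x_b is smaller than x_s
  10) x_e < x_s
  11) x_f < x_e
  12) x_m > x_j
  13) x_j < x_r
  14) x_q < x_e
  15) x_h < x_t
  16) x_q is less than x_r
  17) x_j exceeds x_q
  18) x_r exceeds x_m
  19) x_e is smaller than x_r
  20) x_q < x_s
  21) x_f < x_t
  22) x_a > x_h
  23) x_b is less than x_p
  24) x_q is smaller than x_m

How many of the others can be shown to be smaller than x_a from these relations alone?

4

The elements the relations force below x_a are x_q, x_b, x_j, x_h — no chain reaches any other.
That is 4.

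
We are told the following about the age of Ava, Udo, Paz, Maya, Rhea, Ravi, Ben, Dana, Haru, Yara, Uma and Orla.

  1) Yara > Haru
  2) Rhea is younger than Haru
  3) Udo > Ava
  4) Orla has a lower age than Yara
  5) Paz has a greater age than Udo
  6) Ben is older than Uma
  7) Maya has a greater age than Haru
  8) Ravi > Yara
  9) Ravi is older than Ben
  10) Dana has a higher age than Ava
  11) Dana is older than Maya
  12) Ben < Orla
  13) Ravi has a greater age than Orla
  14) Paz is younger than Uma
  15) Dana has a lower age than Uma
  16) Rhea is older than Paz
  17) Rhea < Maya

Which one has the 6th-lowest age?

Maya

The consecutive relations fix a unique order: Ava < Udo < Paz < Rhea < Haru < Maya < Dana < Uma < Ben < Orla < Yara < Ravi.
Counting 6 from the smallest end gives Maya.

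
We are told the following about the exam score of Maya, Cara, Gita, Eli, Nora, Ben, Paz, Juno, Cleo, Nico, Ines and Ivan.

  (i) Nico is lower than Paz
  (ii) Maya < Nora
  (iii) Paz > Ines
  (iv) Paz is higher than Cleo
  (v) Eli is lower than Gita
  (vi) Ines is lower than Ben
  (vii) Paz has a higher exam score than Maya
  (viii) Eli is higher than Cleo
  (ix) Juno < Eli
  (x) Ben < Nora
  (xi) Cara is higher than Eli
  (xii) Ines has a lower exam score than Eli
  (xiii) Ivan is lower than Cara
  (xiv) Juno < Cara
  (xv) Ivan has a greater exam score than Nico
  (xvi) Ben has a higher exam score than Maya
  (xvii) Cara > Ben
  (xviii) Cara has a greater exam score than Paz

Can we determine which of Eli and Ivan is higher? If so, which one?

Following every chain through Ivan: above Ivan we get Cara; below Ivan we get Nico.
Eli is not reached, and no chain runs the other way from Eli to Ivan.
So the given relations leave the order of Ivan and Eli undetermined.

undetermined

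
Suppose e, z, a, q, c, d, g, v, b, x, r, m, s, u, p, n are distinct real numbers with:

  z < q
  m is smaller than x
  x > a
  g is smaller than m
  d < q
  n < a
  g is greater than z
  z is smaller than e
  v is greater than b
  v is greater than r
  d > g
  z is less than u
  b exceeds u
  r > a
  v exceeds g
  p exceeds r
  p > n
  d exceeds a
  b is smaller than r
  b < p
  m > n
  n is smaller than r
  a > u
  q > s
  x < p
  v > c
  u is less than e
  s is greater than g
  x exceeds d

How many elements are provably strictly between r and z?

The relations place z below r. An element lies strictly between them when it is forced above z and also forced below r.
Above z: {u, b, g, s, m, a, e, d, x, p, v, q}. Below r: {u, b, n, a}.
Intersection: {u, b, a} — 3.

3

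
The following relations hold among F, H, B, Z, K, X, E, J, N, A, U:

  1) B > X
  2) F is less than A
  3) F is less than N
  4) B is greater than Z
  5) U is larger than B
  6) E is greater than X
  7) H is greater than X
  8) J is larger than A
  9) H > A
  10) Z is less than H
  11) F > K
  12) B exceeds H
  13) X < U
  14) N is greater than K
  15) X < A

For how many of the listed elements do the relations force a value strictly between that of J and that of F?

1

Chaining upward from F reaches: A, N, H, B, U.
Chaining downward from J reaches: X, K, A.
Strictly between F and J are those in both lists: A — 1 element.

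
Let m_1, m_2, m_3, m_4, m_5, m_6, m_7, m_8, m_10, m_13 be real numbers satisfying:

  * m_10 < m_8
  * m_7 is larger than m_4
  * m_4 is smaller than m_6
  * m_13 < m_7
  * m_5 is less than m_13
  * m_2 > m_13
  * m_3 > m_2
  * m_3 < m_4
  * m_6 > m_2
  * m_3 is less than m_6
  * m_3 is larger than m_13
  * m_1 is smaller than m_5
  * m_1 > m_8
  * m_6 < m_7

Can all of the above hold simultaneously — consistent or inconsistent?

The single ordering m_10 < m_8 < m_1 < m_5 < m_13 < m_2 < m_3 < m_4 < m_6 < m_7 satisfies every listed relation, so no contradiction arises.

consistent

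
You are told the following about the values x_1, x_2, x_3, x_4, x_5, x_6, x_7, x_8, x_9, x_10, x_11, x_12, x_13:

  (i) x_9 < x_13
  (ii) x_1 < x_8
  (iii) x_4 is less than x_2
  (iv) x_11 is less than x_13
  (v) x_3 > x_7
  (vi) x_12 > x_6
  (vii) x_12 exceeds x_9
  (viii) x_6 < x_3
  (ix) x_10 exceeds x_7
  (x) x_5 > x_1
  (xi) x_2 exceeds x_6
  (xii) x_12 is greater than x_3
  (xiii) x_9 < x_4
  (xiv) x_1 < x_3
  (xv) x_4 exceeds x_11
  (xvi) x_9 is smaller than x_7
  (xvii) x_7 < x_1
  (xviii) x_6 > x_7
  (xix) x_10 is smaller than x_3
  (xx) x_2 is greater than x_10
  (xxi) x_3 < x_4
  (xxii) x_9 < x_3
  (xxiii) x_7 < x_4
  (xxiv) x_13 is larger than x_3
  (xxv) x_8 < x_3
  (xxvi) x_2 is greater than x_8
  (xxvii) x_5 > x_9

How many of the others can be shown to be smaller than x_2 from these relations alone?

Directly below x_2: x_6, x_8, x_10, x_4.
One step further: x_11, x_9, x_7, x_1, x_3 (9 so far).
Nothing else is reachable below x_2; 9 in all.

9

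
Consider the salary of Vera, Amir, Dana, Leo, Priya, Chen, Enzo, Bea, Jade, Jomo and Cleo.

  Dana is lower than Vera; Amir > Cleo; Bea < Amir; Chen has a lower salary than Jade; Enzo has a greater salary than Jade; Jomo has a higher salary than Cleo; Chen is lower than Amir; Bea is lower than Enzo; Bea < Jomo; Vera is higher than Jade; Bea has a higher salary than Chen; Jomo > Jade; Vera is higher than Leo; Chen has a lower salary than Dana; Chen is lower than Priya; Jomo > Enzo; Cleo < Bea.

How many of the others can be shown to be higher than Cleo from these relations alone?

4

Directly above Cleo: Bea, Jomo, Amir.
One step further: Enzo (4 so far).
No other element is forced above Cleo by the given relations, so the count is 4.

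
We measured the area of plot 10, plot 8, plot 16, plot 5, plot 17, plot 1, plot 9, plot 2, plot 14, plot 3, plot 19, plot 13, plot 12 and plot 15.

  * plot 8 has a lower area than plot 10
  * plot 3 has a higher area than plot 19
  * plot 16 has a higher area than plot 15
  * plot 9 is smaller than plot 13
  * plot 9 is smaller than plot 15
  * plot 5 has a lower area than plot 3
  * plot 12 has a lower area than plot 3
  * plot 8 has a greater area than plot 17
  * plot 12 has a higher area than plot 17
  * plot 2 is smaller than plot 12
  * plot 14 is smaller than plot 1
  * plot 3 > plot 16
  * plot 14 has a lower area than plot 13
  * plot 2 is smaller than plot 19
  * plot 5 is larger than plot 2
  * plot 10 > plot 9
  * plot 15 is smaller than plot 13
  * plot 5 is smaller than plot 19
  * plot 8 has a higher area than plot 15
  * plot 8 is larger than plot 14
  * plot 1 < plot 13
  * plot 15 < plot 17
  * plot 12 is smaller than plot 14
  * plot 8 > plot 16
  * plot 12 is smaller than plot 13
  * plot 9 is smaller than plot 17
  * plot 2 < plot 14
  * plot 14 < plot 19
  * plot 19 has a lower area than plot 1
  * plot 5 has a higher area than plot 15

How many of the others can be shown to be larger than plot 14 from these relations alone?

Directly above plot 14: plot 19, plot 8, plot 1, plot 13.
One step further: plot 10, plot 3 (6 so far).
No other element is forced above plot 14 by the given relations, so the count is 6.

6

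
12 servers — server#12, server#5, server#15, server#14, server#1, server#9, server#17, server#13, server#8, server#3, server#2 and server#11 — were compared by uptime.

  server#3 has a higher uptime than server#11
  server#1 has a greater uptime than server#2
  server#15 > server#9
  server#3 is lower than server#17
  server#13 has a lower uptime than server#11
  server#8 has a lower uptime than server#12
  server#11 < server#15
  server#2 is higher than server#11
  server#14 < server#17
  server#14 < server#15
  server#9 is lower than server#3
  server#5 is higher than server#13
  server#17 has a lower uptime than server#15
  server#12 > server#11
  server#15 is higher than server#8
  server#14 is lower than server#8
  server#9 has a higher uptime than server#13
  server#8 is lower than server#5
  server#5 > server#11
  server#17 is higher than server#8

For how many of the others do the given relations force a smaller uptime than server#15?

The elements the relations force below server#15 are server#13, server#11, server#14, server#8, server#9, server#3, server#17 — no chain reaches any other.
That is 7.

7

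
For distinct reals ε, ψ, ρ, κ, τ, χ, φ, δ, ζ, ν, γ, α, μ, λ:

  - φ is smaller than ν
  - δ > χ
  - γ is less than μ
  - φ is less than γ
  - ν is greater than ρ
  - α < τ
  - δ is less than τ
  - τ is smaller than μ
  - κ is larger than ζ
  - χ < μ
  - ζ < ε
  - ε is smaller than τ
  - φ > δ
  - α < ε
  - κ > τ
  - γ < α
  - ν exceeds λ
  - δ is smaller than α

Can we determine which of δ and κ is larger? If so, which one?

δ < φ and φ < γ give δ < γ.
With γ < α: δ < φ < γ < α.
Then α < ε extends the chain to ε.
Then ε < τ extends the chain to τ.
With τ < κ: δ < φ < γ < α < ε < τ < κ.
So κ is larger.

κ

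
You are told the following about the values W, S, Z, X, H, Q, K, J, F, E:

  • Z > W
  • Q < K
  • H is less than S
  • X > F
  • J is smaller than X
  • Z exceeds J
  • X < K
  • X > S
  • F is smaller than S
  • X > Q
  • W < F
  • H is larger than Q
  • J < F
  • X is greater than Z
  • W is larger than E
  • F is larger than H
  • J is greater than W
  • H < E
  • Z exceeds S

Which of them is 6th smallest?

F

Piecing the relations together gives one ordering: Q < H < E < W < J < F < S < Z < X < K.
The 6th smallest is F.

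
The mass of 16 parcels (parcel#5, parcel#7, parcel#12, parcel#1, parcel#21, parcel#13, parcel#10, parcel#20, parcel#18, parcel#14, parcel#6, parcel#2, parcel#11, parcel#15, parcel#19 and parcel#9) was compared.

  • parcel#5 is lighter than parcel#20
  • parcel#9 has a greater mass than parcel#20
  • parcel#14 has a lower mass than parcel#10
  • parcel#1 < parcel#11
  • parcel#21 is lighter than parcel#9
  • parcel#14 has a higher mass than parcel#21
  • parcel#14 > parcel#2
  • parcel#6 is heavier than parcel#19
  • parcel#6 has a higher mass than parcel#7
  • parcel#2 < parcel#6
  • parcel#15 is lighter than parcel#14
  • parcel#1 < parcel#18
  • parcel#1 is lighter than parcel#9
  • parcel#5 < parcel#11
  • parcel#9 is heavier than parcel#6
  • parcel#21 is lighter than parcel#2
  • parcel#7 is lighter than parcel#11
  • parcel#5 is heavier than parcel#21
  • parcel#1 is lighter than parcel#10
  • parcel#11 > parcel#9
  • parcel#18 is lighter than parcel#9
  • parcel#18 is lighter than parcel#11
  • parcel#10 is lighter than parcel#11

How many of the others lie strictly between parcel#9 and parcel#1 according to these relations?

Chaining upward from parcel#1 reaches: parcel#18, parcel#10, parcel#11.
Chaining downward from parcel#9 reaches: parcel#19, parcel#21, parcel#5, parcel#2, parcel#20, parcel#18, parcel#7, parcel#6.
Strictly between parcel#1 and parcel#9 are those in both lists: parcel#18 — 1 element.

1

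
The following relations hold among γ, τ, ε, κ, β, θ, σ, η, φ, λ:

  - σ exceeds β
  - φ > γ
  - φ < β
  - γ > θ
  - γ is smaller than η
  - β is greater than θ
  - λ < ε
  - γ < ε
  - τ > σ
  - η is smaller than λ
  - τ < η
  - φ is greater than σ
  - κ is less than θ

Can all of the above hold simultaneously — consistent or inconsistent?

inconsistent

We have σ < φ stated directly, yet also φ < β < σ by chaining the others — so φ < σ. Contradiction.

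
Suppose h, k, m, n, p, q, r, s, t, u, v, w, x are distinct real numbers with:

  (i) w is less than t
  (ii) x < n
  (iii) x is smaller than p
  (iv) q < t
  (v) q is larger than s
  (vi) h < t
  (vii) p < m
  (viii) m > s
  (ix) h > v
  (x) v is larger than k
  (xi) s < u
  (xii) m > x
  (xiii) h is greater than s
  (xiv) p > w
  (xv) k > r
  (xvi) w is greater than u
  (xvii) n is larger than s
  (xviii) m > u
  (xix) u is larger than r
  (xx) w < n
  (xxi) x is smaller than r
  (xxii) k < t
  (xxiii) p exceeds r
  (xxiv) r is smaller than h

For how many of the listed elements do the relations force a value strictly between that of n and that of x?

Chaining upward from x reaches: r, k, v, h, u, w, p, t, m.
Chaining downward from n reaches: r, s, u, w.
Strictly between x and n are those in both lists: r, u, w — 3 elements.

3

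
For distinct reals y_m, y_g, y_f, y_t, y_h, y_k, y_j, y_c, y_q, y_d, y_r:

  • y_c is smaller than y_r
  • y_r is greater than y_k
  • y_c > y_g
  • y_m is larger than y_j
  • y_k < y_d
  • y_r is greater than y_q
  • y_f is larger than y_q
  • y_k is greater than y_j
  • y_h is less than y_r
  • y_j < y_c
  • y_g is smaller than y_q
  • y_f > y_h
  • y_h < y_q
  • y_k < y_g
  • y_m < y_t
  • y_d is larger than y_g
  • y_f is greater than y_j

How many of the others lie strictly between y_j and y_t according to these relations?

1

Chaining upward from y_j reaches: y_m, y_k, y_g, y_c, y_q, y_r, y_d, y_f.
Chaining downward from y_t reaches: y_m.
Strictly between y_j and y_t are those in both lists: y_m — 1 element.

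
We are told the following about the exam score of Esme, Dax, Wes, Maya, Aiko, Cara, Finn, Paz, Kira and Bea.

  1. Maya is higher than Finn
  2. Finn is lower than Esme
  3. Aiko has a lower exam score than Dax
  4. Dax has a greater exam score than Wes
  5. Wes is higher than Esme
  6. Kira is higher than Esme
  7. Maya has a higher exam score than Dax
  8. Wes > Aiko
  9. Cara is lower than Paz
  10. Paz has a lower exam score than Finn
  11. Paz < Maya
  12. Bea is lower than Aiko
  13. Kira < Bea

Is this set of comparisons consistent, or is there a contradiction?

consistent

Every relation is compatible with Cara < Paz < Finn < Esme < Kira < Bea < Aiko < Wes < Dax < Maya; the set is consistent.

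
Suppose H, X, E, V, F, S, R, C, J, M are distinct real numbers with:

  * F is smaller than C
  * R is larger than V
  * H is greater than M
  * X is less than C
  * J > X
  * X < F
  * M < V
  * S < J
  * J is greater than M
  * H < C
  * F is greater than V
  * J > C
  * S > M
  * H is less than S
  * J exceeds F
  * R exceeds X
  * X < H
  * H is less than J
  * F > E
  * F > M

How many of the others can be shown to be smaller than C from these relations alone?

6

Directly below C: X, F, H.
One step further: M, V, E (6 so far).
No other element is forced below C by the given relations, so the count is 6.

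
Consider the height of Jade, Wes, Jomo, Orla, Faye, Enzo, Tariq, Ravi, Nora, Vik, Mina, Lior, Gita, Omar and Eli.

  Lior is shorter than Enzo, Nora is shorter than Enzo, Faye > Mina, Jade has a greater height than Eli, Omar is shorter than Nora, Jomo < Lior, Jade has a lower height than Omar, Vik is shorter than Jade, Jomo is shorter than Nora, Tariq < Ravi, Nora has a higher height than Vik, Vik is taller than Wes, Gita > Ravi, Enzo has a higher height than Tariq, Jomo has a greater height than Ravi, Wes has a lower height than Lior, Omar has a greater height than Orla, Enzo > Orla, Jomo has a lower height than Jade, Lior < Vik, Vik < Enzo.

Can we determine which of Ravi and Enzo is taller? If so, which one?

Ravi < Jomo < Lior < Vik < Jade < Omar < Nora < Enzo, by transitivity through Jomo, Lior, Vik, Jade, Omar, Nora.
So Enzo is taller.

Enzo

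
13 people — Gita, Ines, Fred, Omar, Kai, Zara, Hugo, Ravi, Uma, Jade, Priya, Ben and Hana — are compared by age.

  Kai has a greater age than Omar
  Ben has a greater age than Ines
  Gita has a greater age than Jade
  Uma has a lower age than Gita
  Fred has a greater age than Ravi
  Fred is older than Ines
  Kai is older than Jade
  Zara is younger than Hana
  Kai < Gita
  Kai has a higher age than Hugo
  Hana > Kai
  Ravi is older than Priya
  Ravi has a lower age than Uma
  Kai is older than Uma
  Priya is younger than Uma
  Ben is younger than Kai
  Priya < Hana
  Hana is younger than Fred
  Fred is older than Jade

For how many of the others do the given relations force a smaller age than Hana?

10

The elements the relations force below Hana are Ines, Ben, Zara, Priya, Jade, Omar, Hugo, Ravi, Uma, Kai — no chain reaches any other.
That is 10.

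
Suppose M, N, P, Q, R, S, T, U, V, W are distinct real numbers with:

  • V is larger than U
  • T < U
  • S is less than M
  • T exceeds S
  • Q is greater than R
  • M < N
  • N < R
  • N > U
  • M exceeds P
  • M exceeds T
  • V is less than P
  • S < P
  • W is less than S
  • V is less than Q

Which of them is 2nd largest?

R

Chaining the given pairs: W < S < T < U < V < P < M < N < R < Q.
The 2nd largest is R.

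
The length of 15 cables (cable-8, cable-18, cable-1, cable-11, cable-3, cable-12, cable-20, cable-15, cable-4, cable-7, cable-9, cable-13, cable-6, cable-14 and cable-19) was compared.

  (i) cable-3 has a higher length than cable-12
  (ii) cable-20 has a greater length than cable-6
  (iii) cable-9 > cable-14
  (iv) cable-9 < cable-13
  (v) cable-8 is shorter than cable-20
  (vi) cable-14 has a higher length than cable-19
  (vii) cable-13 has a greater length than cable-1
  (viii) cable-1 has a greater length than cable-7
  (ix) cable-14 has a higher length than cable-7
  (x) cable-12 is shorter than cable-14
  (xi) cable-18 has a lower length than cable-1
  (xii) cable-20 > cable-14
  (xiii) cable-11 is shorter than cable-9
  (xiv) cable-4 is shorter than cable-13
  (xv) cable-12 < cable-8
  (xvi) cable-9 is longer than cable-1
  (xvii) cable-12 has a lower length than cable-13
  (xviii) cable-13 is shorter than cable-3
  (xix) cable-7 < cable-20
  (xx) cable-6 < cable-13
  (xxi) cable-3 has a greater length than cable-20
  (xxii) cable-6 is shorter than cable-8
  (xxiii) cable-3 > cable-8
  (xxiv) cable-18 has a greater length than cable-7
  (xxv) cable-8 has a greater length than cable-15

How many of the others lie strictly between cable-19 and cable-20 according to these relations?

1

Chaining upward from cable-19 reaches: cable-14, cable-9, cable-13, cable-3.
Chaining downward from cable-20 reaches: cable-12, cable-6, cable-7, cable-15, cable-14, cable-8.
Strictly between cable-19 and cable-20 are those in both lists: cable-14 — 1 element.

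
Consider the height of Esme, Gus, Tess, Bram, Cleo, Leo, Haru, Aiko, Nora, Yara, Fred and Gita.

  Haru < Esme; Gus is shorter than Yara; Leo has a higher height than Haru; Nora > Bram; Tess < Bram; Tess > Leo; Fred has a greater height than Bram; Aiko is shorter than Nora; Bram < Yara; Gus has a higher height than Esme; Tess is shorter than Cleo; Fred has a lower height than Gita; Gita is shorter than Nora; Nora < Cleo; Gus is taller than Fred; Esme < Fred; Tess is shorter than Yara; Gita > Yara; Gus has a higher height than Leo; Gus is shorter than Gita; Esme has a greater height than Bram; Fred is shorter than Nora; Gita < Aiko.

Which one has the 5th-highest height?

The consecutive relations fix a unique order: Haru < Leo < Tess < Bram < Esme < Fred < Gus < Yara < Gita < Aiko < Nora < Cleo.
Counting 5 from the largest end gives Yara.

Yara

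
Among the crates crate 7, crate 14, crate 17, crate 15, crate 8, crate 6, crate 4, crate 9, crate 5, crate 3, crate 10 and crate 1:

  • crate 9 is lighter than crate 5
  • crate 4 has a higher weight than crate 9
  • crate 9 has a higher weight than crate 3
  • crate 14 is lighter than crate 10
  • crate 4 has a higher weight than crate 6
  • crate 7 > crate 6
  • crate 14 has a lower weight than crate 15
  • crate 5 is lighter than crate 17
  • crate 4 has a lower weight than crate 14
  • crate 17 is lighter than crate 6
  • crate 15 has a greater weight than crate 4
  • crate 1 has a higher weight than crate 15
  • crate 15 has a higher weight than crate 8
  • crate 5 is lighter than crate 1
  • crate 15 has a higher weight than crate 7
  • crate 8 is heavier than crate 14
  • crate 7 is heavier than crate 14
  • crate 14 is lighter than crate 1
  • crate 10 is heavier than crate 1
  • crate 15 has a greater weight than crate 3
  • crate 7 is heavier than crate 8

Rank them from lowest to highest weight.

Each adjacent pair is fixed by a given relation: crate 3 < crate 9; crate 9 < crate 5; crate 5 < crate 17; crate 17 < crate 6; crate 6 < crate 4; crate 4 < crate 14; crate 14 < crate 8; crate 8 < crate 7; crate 7 < crate 15; crate 15 < crate 1; crate 1 < crate 10. Chaining them end to end gives the full order.

crate 3 < crate 9 < crate 5 < crate 17 < crate 6 < crate 4 < crate 14 < crate 8 < crate 7 < crate 15 < crate 1 < crate 10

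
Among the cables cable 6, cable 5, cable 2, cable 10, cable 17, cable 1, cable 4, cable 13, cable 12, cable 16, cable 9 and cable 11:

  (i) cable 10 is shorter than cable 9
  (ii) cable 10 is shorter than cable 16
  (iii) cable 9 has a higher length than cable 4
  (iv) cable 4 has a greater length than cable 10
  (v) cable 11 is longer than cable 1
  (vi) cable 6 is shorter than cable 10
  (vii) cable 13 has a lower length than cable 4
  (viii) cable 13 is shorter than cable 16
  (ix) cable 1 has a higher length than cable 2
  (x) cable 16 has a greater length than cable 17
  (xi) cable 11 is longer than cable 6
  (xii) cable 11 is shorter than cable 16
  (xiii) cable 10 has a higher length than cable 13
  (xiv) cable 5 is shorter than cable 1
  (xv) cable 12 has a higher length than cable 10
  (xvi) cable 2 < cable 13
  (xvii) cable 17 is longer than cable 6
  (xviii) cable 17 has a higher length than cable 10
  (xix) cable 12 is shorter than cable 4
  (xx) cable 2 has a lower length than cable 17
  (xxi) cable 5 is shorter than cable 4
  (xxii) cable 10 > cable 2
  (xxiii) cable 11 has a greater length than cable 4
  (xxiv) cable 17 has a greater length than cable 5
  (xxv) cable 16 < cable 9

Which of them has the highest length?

cable 9

Chaining downward from cable 9: directly below it, cable 10, cable 4, cable 16; then cable 6, cable 2, cable 13, cable 5, cable 17, cable 12, cable 11; then cable 1.
That covers every other element, and nothing is given above cable 9, so cable 9 is the highest length.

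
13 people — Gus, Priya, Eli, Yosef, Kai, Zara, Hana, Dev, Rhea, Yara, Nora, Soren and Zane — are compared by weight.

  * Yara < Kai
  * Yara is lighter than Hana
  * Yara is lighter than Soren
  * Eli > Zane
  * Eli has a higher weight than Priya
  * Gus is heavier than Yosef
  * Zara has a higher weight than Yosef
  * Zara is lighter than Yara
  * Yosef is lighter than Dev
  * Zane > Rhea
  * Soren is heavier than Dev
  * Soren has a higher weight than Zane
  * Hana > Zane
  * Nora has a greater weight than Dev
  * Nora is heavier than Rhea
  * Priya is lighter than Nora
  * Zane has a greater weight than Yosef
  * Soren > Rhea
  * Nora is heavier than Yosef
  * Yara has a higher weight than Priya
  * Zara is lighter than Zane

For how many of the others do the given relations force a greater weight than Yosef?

10

From Yosef the given relations immediately reach Zara, Zane, Dev, Gus, Nora.
From those, Yara, Hana, Eli, Soren — 9 in total.
From those, Kai — 10 in total.
No other element is forced above Yosef by the given relations, so the count is 10.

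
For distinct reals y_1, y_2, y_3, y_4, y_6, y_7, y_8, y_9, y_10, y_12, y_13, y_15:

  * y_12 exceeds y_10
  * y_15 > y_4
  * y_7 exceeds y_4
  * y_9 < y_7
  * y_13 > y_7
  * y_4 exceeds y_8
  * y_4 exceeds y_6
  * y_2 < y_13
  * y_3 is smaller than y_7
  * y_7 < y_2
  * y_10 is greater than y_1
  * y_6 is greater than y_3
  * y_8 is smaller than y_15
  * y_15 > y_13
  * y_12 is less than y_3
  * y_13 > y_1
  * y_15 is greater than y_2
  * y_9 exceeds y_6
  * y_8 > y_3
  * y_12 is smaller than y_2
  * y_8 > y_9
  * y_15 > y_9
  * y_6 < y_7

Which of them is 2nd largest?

Chaining the given pairs: y_1 < y_10 < y_12 < y_3 < y_6 < y_9 < y_8 < y_4 < y_7 < y_2 < y_13 < y_15.
Counting 2 from the largest end gives y_13.

y_13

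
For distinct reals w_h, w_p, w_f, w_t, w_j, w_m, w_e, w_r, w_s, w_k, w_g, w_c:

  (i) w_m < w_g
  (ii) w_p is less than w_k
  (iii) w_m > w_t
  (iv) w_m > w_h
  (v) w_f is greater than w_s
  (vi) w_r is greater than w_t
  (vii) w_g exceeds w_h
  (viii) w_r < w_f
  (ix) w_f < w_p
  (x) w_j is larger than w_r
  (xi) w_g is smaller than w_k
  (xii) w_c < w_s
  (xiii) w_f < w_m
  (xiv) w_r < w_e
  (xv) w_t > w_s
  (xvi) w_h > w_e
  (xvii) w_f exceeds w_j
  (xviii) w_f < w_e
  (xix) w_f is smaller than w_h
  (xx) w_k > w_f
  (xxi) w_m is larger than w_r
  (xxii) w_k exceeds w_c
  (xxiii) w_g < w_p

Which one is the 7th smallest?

Piecing the relations together gives one ordering: w_c < w_s < w_t < w_r < w_j < w_f < w_e < w_h < w_m < w_g < w_p < w_k.
The 7th smallest is w_e.

w_e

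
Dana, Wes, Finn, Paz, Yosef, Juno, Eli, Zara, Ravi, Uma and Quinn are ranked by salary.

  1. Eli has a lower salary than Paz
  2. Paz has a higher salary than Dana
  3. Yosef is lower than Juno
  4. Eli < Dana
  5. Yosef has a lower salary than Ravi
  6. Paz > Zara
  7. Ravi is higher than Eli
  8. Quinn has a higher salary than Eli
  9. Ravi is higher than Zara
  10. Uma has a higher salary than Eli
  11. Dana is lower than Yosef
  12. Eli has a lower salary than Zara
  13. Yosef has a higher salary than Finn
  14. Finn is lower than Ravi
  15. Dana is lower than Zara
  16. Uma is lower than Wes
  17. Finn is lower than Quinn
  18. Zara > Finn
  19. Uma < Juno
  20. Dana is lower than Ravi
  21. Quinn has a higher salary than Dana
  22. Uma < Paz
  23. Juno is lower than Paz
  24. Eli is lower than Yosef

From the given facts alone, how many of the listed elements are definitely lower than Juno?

Directly below Juno: Yosef, Uma.
One step further: Eli, Dana, Finn (5 so far).
Nothing else is reachable below Juno; 5 in all.

5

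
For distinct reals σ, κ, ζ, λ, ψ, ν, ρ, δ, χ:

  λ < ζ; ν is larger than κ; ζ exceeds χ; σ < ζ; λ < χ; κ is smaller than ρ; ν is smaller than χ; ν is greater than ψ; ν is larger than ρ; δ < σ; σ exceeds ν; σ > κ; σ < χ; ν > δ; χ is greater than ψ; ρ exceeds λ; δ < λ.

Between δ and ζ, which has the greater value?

δ < λ and λ < ρ give δ < ρ.
Then ρ < ν extends the chain to ν.
Then ν < σ extends the chain to σ.
With σ < χ: δ < λ < ρ < ν < σ < χ.
With χ < ζ: δ < λ < ρ < ν < σ < χ < ζ.
So δ < ζ; ζ is the larger of the two.

ζ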